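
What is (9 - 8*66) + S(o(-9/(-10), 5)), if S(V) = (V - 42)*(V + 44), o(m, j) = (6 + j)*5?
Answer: 768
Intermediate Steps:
o(m, j) = 30 + 5*j
S(V) = (-42 + V)*(44 + V)
(9 - 8*66) + S(o(-9/(-10), 5)) = (9 - 8*66) + (-1848 + (30 + 5*5)² + 2*(30 + 5*5)) = (9 - 528) + (-1848 + (30 + 25)² + 2*(30 + 25)) = -519 + (-1848 + 55² + 2*55) = -519 + (-1848 + 3025 + 110) = -519 + 1287 = 768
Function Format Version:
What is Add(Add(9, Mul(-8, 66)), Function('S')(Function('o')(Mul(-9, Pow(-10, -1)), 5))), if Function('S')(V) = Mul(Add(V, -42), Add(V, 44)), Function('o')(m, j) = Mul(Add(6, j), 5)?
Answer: 768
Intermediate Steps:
Function('o')(m, j) = Add(30, Mul(5, j))
Function('S')(V) = Mul(Add(-42, V), Add(44, V))
Add(Add(9, Mul(-8, 66)), Function('S')(Function('o')(Mul(-9, Pow(-10, -1)), 5))) = Add(Add(9, Mul(-8, 66)), Add(-1848, Pow(Add(30, Mul(5, 5)), 2), Mul(2, Add(30, Mul(5, 5))))) = Add(Add(9, -528), Add(-1848, Pow(Add(30, 25), 2), Mul(2, Add(30, 25)))) = Add(-519, Add(-1848, Pow(55, 2), Mul(2, 55))) = Add(-519, Add(-1848, 3025, 110)) = Add(-519, 1287) = 768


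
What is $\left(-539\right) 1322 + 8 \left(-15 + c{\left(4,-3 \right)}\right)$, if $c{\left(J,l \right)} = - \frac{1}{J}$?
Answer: $-712680$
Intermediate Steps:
$\left(-539\right) 1322 + 8 \left(-15 + c{\left(4,-3 \right)}\right) = \left(-539\right) 1322 + 8 \left(-15 - \frac{1}{4}\right) = -712558 + 8 \left(-15 - \frac{1}{4}\right) = -712558 + 8 \left(- \frac{61}{4}\right) = -712558 - 122 = -712680$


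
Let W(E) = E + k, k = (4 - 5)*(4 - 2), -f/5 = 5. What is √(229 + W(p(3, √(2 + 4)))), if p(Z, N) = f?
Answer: √202 ≈ 14.213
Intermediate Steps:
f = -25 (f = -5*5 = -25)
k = -2 (k = -1*2 = -2)
p(Z, N) = -25
W(E) = -2 + E (W(E) = E - 2 = -2 + E)
√(229 + W(p(3, √(2 + 4)))) = √(229 + (-2 - 25)) = √(229 - 27) = √202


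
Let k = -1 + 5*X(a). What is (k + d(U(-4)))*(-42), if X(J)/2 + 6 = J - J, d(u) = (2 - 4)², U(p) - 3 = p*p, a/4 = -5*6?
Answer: 2394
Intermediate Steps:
a = -120 (a = 4*(-5*6) = 4*(-30) = -120)
U(p) = 3 + p² (U(p) = 3 + p*p = 3 + p²)
d(u) = 4 (d(u) = (-2)² = 4)
X(J) = -12 (X(J) = -12 + 2*(J - J) = -12 + 2*0 = -12 + 0 = -12)
k = -61 (k = -1 + 5*(-12) = -1 - 60 = -61)
(k + d(U(-4)))*(-42) = (-61 + 4)*(-42) = -57*(-42) = 2394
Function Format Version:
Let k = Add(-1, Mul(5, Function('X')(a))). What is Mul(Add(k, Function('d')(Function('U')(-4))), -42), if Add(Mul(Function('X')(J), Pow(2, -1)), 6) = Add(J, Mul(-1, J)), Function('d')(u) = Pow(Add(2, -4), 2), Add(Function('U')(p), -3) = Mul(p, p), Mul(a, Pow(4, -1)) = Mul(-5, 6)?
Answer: 2394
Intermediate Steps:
a = -120 (a = Mul(4, Mul(-5, 6)) = Mul(4, -30) = -120)
Function('U')(p) = Add(3, Pow(p, 2)) (Function('U')(p) = Add(3, Mul(p, p)) = Add(3, Pow(p, 2)))
Function('d')(u) = 4 (Function('d')(u) = Pow(-2, 2) = 4)
Function('X')(J) = -12 (Function('X')(J) = Add(-12, Mul(2, Add(J, Mul(-1, J)))) = Add(-12, Mul(2, 0)) = Add(-12, 0) = -12)
k = -61 (k = Add(-1, Mul(5, -12)) = Add(-1, -60) = -61)
Mul(Add(k, Function('d')(Function('U')(-4))), -42) = Mul(Add(-61, 4), -42) = Mul(-57, -42) = 2394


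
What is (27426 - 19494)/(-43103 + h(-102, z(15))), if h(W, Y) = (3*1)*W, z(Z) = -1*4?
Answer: -7932/43409 ≈ -0.18273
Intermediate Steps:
z(Z) = -4
h(W, Y) = 3*W
(27426 - 19494)/(-43103 + h(-102, z(15))) = (27426 - 19494)/(-43103 + 3*(-102)) = 7932/(-43103 - 306) = 7932/(-43409) = 7932*(-1/43409) = -7932/43409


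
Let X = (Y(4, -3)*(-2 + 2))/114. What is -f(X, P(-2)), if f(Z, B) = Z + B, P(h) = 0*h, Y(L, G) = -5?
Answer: 0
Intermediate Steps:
P(h) = 0
X = 0 (X = -5*(-2 + 2)/114 = -5*0*(1/114) = 0*(1/114) = 0)
f(Z, B) = B + Z
-f(X, P(-2)) = -(0 + 0) = -1*0 = 0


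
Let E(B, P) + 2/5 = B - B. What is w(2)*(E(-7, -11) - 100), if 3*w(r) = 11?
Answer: -5522/15 ≈ -368.13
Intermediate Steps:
E(B, P) = -2/5 (E(B, P) = -2/5 + (B - B) = -2/5 + 0 = -2/5)
w(r) = 11/3 (w(r) = (1/3)*11 = 11/3)
w(2)*(E(-7, -11) - 100) = 11*(-2/5 - 100)/3 = (11/3)*(-502/5) = -5522/15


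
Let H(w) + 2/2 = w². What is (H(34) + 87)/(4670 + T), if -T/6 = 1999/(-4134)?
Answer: 855738/3219629 ≈ 0.26579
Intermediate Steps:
H(w) = -1 + w²
T = 1999/689 (T = -11994/(-4134) = -11994*(-1)/4134 = -6*(-1999/4134) = 1999/689 ≈ 2.9013)
(H(34) + 87)/(4670 + T) = ((-1 + 34²) + 87)/(4670 + 1999/689) = ((-1 + 1156) + 87)/(3219629/689) = (1155 + 87)*(689/3219629) = 1242*(689/3219629) = 855738/3219629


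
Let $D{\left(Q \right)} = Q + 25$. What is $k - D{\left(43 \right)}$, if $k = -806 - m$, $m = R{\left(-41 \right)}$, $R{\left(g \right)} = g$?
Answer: $-833$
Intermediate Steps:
$m = -41$
$D{\left(Q \right)} = 25 + Q$
$k = -765$ ($k = -806 - -41 = -806 + 41 = -765$)
$k - D{\left(43 \right)} = -765 - \left(25 + 43\right) = -765 - 68 = -833$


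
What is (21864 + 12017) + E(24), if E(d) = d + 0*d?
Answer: 33905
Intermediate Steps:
E(d) = d (E(d) = d + 0 = d)
(21864 + 12017) + E(24) = (21864 + 12017) + 24 = 33881 + 24 = 33905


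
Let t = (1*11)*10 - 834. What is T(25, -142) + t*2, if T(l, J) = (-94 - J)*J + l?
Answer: -8239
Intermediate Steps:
T(l, J) = l + J*(-94 - J) (T(l, J) = J*(-94 - J) + l = l + J*(-94 - J))
t = -724 (t = 11*10 - 834 = 110 - 834 = -724)
T(25, -142) + t*2 = (25 - 1*(-142)² - 94*(-142)) - 724*2 = (25 - 1*20164 + 13348) - 1448 = (25 - 20164 + 13348) - 1448 = -6791 - 1448 = -8239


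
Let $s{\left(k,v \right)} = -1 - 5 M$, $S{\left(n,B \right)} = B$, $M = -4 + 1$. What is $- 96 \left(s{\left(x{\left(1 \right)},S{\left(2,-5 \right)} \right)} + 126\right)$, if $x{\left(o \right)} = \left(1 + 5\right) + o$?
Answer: $-13440$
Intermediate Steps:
$M = -3$
$x{\left(o \right)} = 6 + o$
$s{\left(k,v \right)} = 14$ ($s{\left(k,v \right)} = -1 - -15 = -1 + 15 = 14$)
$- 96 \left(s{\left(x{\left(1 \right)},S{\left(2,-5 \right)} \right)} + 126\right) = - 96 \left(14 + 126\right) = \left(-96\right) 140 = -13440$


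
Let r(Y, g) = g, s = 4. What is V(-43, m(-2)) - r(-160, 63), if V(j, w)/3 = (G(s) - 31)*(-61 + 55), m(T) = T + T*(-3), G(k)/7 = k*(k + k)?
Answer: -3537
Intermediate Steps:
G(k) = 14*k**2 (G(k) = 7*(k*(k + k)) = 7*(k*(2*k)) = 7*(2*k**2) = 14*k**2)
m(T) = -2*T (m(T) = T - 3*T = -2*T)
V(j, w) = -3474 (V(j, w) = 3*((14*4**2 - 31)*(-61 + 55)) = 3*((14*16 - 31)*(-6)) = 3*((224 - 31)*(-6)) = 3*(193*(-6)) = 3*(-1158) = -3474)
V(-43, m(-2)) - r(-160, 63) = -3474 - 1*63 = -3474 - 63 = -3537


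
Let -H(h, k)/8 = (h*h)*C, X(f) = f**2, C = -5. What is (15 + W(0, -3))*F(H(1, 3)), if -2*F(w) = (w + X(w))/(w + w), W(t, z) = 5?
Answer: -205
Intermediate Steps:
H(h, k) = 40*h**2 (H(h, k) = -8*h*h*(-5) = -8*h**2*(-5) = -(-40)*h**2 = 40*h**2)
F(w) = -(w + w**2)/(4*w) (F(w) = -(w + w**2)/(2*(w + w)) = -(w + w**2)/(2*(2*w)) = -(w + w**2)*1/(2*w)/2 = -(w + w**2)/(4*w))
(15 + W(0, -3))*F(H(1, 3)) = (15 + 5)*(-1/4 - 10*1**2) = 20*(-1/4 - 10) = 20*(-41/4) = -205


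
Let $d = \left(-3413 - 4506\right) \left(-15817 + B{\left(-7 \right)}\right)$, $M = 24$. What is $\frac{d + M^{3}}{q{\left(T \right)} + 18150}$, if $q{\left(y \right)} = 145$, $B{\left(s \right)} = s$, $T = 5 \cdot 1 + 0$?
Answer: $\frac{25064816}{3659} \approx 6850.2$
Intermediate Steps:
$T = 5$ ($T = 5 + 0 = 5$)
$d = 125310256$ ($d = \left(-3413 - 4506\right) \left(-15817 - 7\right) = \left(-7919\right) \left(-15824\right) = 125310256$)
$\frac{d + M^{3}}{q{\left(T \right)} + 18150} = \frac{125310256 + 24^{3}}{145 + 18150} = \frac{125310256 + 13824}{18295} = 125324080 \cdot \frac{1}{18295} = \frac{25064816}{3659}$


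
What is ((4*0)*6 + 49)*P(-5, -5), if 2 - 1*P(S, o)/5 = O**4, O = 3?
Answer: -19355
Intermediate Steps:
P(S, o) = -395 (P(S, o) = 10 - 5*3**4 = 10 - 5*81 = 10 - 405 = -395)
((4*0)*6 + 49)*P(-5, -5) = ((4*0)*6 + 49)*(-395) = (0*6 + 49)*(-395) = (0 + 49)*(-395) = 49*(-395) = -19355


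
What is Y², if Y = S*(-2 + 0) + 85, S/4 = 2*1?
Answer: 4761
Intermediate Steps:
S = 8 (S = 4*(2*1) = 4*2 = 8)
Y = 69 (Y = 8*(-2 + 0) + 85 = 8*(-2) + 85 = -16 + 85 = 69)
Y² = 69² = 4761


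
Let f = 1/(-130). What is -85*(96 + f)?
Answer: -212143/26 ≈ -8159.3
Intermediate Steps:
f = -1/130 ≈ -0.0076923
-85*(96 + f) = -85*(96 - 1/130) = -85*12479/130 = -212143/26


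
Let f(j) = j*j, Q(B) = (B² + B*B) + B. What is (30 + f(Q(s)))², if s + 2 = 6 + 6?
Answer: 1947456900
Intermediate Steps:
s = 10 (s = -2 + (6 + 6) = -2 + 12 = 10)
Q(B) = B + 2*B² (Q(B) = (B² + B²) + B = 2*B² + B = B + 2*B²)
f(j) = j²
(30 + f(Q(s)))² = (30 + (10*(1 + 2*10))²)² = (30 + (10*(1 + 20))²)² = (30 + (10*21)²)² = (30 + 210²)² = (30 + 44100)² = 44130² = 1947456900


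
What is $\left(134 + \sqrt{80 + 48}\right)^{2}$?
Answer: $18084 + 2144 \sqrt{2} \approx 21116.0$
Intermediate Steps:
$\left(134 + \sqrt{80 + 48}\right)^{2} = \left(134 + \sqrt{128}\right)^{2} = \left(134 + 8 \sqrt{2}\right)^{2}$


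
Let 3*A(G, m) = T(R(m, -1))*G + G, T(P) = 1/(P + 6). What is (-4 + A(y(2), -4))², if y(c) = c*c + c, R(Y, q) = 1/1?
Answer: 144/49 ≈ 2.9388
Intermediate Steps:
R(Y, q) = 1
y(c) = c + c² (y(c) = c² + c = c + c²)
T(P) = 1/(6 + P)
A(G, m) = 8*G/21 (A(G, m) = (G/(6 + 1) + G)/3 = (G/7 + G)/3 = (8*G/7)/3 = 8*G/21)
(-4 + A(y(2), -4))² = (-4 + 8*(2*(1 + 2))/21)² = (-4 + 8*(2*3)/21)² = (-4 + (8/21)*6)² = (-4 + 16/7)² = (-12/7)² = 144/49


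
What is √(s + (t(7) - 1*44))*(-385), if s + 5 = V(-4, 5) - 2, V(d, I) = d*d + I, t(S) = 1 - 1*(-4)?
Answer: -1925*I ≈ -1925.0*I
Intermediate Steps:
t(S) = 5 (t(S) = 1 + 4 = 5)
V(d, I) = I + d² (V(d, I) = d² + I = I + d²)
s = 14 (s = -5 + ((5 + (-4)²) - 2) = -5 + ((5 + 16) - 2) = -5 + (21 - 2) = -5 + 19 = 14)
√(s + (t(7) - 1*44))*(-385) = √(14 + (5 - 1*44))*(-385) = √(14 + (5 - 44))*(-385) = √(14 - 39)*(-385) = √(-25)*(-385) = (5*I)*(-385) = -1925*I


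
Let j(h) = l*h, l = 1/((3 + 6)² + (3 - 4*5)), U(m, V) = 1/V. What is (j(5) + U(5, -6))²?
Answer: 289/36864 ≈ 0.0078396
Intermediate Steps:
l = 1/64 (l = 1/(9² + (3 - 20)) = 1/(81 - 17) = 1/64 ≈ 0.015625)
j(h) = h/64
(j(5) + U(5, -6))² = ((1/64)*5 + 1/(-6))² = (5/64 - ⅙)² = (-17/192)² = 289/36864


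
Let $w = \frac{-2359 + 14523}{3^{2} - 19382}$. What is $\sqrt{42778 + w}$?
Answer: $\frac{3 \sqrt{1783878819910}}{19373} \approx 206.83$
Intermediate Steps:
$w = - \frac{12164}{19373}$ ($w = \frac{12164}{9 - 19382} = \frac{12164}{-19373} = 12164 \left(- \frac{1}{19373}\right) = - \frac{12164}{19373} \approx -0.62788$)
$\sqrt{42778 + w} = \sqrt{42778 - \frac{12164}{19373}} = \sqrt{\frac{828726030}{19373}} = \frac{3 \sqrt{1783878819910}}{19373}$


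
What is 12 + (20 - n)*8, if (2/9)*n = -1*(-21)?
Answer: -584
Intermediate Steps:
n = 189/2 (n = 9*(-1*(-21))/2 = (9/2)*21 = 189/2 ≈ 94.500)
12 + (20 - n)*8 = 12 + (20 - 1*189/2)*8 = 12 + (20 - 189/2)*8 = 12 - 149/2*8 = 12 - 596 = -584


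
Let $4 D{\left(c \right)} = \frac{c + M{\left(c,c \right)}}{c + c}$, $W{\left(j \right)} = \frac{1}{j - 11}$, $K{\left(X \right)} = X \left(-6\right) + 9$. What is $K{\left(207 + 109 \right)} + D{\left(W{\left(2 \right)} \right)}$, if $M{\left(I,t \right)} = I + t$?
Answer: $- \frac{15093}{8} \approx -1886.6$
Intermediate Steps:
$K{\left(X \right)} = 9 - 6 X$ ($K{\left(X \right)} = - 6 X + 9 = 9 - 6 X$)
$W{\left(j \right)} = \frac{1}{-11 + j}$
$D{\left(c \right)} = \frac{3}{8}$ ($D{\left(c \right)} = \frac{\left(c + \left(c + c\right)\right) \frac{1}{c + c}}{4} = \frac{\left(c + 2 c\right) \frac{1}{2 c}}{4} = \frac{3 c \frac{1}{2 c}}{4} = \frac{1}{4} \cdot \frac{3}{2} = \frac{3}{8}$)
$K{\left(207 + 109 \right)} + D{\left(W{\left(2 \right)} \right)} = \left(9 - 6 \left(207 + 109\right)\right) + \frac{3}{8} = \left(9 - 1896\right) + \frac{3}{8} = -1887 + \frac{3}{8} = - \frac{15093}{8}$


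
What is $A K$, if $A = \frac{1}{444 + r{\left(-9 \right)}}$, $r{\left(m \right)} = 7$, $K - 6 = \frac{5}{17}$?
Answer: $\frac{107}{7667} \approx 0.013956$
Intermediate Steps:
$K = \frac{107}{17}$ ($K = 6 + \frac{5}{17} = \frac{107}{17} \approx 6.2941$)
$A = \frac{1}{451}$ ($A = \frac{1}{444 + 7} = \frac{1}{451} \approx 0.0022173$)
$A K = \frac{1}{451} \cdot \frac{107}{17} = \frac{107}{7667}$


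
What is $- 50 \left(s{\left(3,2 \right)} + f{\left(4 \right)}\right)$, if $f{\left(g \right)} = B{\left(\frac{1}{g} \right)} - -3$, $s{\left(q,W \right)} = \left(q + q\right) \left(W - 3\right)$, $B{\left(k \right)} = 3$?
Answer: $0$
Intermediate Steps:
$s{\left(q,W \right)} = 2 q \left(-3 + W\right)$
$f{\left(g \right)} = 6$ ($f{\left(g \right)} = 3 - -3 = 3 + 3 = 6$)
$- 50 \left(s{\left(3,2 \right)} + f{\left(4 \right)}\right) = - 50 \left(2 \cdot 3 \left(-3 + 2\right) + 6\right) = - 50 \left(2 \cdot 3 \left(-1\right) + 6\right) = - 50 \left(-6 + 6\right) = \left(-50\right) 0 = 0$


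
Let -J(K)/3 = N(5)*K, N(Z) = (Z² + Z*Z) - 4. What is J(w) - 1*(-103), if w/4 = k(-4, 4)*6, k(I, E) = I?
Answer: 13351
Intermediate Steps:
N(Z) = -4 + 2*Z² (N(Z) = (Z² + Z²) - 4 = 2*Z² - 4 = -4 + 2*Z²)
w = -96 (w = 4*(-4*6) = 4*(-24) = -96)
J(K) = -138*K (J(K) = -3*(-4 + 2*5²)*K = -3*(-4 + 2*25)*K = -3*(-4 + 50)*K = -138*K)
J(w) - 1*(-103) = -138*(-96) - 1*(-103) = 13248 + 103 = 13351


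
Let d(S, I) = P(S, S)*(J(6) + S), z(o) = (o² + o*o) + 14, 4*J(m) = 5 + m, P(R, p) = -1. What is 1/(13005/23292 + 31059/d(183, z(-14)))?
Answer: -1922884/320449133 ≈ -0.0060006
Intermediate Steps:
J(m) = 5/4 + m/4 (J(m) = (5 + m)/4 = 5/4 + m/4)
z(o) = 14 + 2*o² (z(o) = (o² + o²) + 14 = 2*o² + 14 = 14 + 2*o²)
d(S, I) = -11/4 - S (d(S, I) = -((5/4 + (¼)*6) + S) = -((5/4 + 3/2) + S) = -(11/4 + S) = -11/4 - S)
1/(13005/23292 + 31059/d(183, z(-14))) = 1/(13005/23292 + 31059/(-11/4 - 1*183)) = 1/(13005*(1/23292) + 31059/(-11/4 - 183)) = 1/(1445/2588 + 31059/(-743/4)) = 1/(1445/2588 + 31059*(-4/743)) = 1/(1445/2588 - 124236/743) = 1/(-320449133/1922884) = -1922884/320449133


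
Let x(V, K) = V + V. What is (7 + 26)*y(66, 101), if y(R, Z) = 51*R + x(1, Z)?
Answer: 111144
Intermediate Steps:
x(V, K) = 2*V
y(R, Z) = 2 + 51*R (y(R, Z) = 51*R + 2*1 = 51*R + 2 = 2 + 51*R)
(7 + 26)*y(66, 101) = (7 + 26)*(2 + 51*66) = 33*(2 + 3366) = 33*3368 = 111144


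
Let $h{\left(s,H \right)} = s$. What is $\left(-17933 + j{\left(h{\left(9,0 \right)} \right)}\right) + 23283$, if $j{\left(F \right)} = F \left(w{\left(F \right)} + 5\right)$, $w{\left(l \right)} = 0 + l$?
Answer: $5476$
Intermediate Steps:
$w{\left(l \right)} = l$
$j{\left(F \right)} = F \left(5 + F\right)$ ($j{\left(F \right)} = F \left(F + 5\right) = F \left(5 + F\right)$)
$\left(-17933 + j{\left(h{\left(9,0 \right)} \right)}\right) + 23283 = \left(-17933 + 9 \left(5 + 9\right)\right) + 23283 = \left(-17933 + 9 \cdot 14\right) + 23283 = \left(-17933 + 126\right) + 23283 = -17807 + 23283 = 5476$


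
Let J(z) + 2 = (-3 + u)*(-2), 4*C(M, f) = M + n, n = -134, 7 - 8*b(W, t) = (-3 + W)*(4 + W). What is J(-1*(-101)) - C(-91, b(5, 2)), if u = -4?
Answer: 273/4 ≈ 68.250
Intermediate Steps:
b(W, t) = 7/8 - (-3 + W)*(4 + W)/8
C(M, f) = -67/2 + M/4 (C(M, f) = (M - 134)/4 = (-134 + M)/4 = -67/2 + M/4)
J(z) = 12 (J(z) = -2 + (-3 - 4)*(-2) = -2 - 7*(-2) = -2 + 14 = 12)
J(-1*(-101)) - C(-91, b(5, 2)) = 12 - (-67/2 + (1/4)*(-91)) = 12 - (-67/2 - 91/4) = 12 - 1*(-225/4) = 12 + 225/4 = 273/4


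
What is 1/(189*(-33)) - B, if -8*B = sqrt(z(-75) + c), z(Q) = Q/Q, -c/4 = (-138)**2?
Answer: -1/6237 + 5*I*sqrt(3047)/8 ≈ -0.00016033 + 34.5*I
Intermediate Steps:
c = -76176 (c = -4*(-138)**2 = -4*19044 = -76176)
z(Q) = 1
B = -5*I*sqrt(3047)/8 (B = -sqrt(1 - 76176)/8 = -5*I*sqrt(3047)/8 ≈ -34.5*I)
1/(189*(-33)) - B = 1/(189*(-33)) - (-5)*I*sqrt(3047)/8 = 1/(-6237) + 5*I*sqrt(3047)/8 = -1/6237 + 5*I*sqrt(3047)/8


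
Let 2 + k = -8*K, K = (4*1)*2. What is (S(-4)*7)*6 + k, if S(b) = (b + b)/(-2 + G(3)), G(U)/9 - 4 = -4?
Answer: 102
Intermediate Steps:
K = 8 (K = 4*2 = 8)
G(U) = 0 (G(U) = 36 + 9*(-4) = 36 - 36 = 0)
k = -66 (k = -2 - 8*8 = -2 - 64 = -66)
S(b) = -b (S(b) = (b + b)/(-2 + 0) = (2*b)/(-2) = (2*b)*(-½) = -b)
(S(-4)*7)*6 + k = (-1*(-4)*7)*6 - 66 = (4*7)*6 - 66 = 28*6 - 66 = 168 - 66 = 102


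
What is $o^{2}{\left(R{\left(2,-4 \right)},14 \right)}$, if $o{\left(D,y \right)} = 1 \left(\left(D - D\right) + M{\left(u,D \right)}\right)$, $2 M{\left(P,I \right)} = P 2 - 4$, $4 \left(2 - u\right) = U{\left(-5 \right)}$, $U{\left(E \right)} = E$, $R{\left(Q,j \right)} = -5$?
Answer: $\frac{25}{16} \approx 1.5625$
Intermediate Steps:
$u = \frac{13}{4}$ ($u = 2 - - \frac{5}{4} = 2 + \frac{5}{4} = \frac{13}{4} \approx 3.25$)
$M{\left(P,I \right)} = -2 + P$ ($M{\left(P,I \right)} = \frac{P 2 - 4}{2} = \frac{2 P - 4}{2} = \frac{-4 + 2 P}{2} = -2 + P$)
$o{\left(D,y \right)} = \frac{5}{4}$ ($o{\left(D,y \right)} = 1 \left(\left(D - D\right) + \left(-2 + \frac{13}{4}\right)\right) = 1 \left(0 + \frac{5}{4}\right) = 1 \cdot \frac{5}{4} = \frac{5}{4}$)
$o^{2}{\left(R{\left(2,-4 \right)},14 \right)} = \left(\frac{5}{4}\right)^{2} = \frac{25}{16}$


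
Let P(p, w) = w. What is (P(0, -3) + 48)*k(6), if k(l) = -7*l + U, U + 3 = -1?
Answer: -2070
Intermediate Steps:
U = -4 (U = -3 - 1 = -4)
k(l) = -4 - 7*l (k(l) = -7*l - 4 = -4 - 7*l)
(P(0, -3) + 48)*k(6) = (-3 + 48)*(-4 - 7*6) = 45*(-4 - 42) = 45*(-46) = -2070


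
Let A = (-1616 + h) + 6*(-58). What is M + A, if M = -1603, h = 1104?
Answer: -2463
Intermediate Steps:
A = -860 (A = (-1616 + 1104) + 6*(-58) = -512 - 348 = -860)
M + A = -1603 - 860 = -2463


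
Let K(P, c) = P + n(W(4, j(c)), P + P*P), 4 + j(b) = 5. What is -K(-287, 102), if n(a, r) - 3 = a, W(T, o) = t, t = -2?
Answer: 286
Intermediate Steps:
j(b) = 1 (j(b) = -4 + 5 = 1)
W(T, o) = -2
n(a, r) = 3 + a
K(P, c) = 1 + P (K(P, c) = P + (3 - 2) = P + 1 = 1 + P)
-K(-287, 102) = -(1 - 287) = -1*(-286) = 286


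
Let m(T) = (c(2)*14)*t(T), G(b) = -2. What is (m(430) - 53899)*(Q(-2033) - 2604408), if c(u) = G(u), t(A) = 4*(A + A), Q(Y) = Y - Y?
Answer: 391231565352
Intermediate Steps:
Q(Y) = 0
t(A) = 8*A (t(A) = 4*(2*A) = 8*A)
c(u) = -2
m(T) = -224*T (m(T) = (-2*14)*(8*T) = -224*T)
(m(430) - 53899)*(Q(-2033) - 2604408) = (-224*430 - 53899)*(0 - 2604408) = (-96320 - 53899)*(-2604408) = -150219*(-2604408) = 391231565352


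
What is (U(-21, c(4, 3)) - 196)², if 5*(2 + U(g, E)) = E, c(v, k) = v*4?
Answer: 948676/25 ≈ 37947.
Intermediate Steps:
c(v, k) = 4*v
U(g, E) = -2 + E/5
(U(-21, c(4, 3)) - 196)² = ((-2 + (4*4)/5) - 196)² = ((-2 + (⅕)*16) - 196)² = ((-2 + 16/5) - 196)² = (6/5 - 196)² = (-974/5)² = 948676/25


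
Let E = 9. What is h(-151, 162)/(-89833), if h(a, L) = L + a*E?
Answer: 1197/89833 ≈ 0.013325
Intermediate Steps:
h(a, L) = L + 9*a (h(a, L) = L + a*9 = L + 9*a)
h(-151, 162)/(-89833) = (162 + 9*(-151))/(-89833) = (162 - 1359)*(-1/89833) = -1197*(-1/89833) = 1197/89833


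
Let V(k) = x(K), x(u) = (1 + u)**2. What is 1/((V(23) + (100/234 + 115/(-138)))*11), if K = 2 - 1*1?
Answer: 234/9251 ≈ 0.025295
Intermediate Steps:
K = 1 (K = 2 - 1 = 1)
V(k) = 4 (V(k) = (1 + 1)**2 = 2**2 = 4)
1/((V(23) + (100/234 + 115/(-138)))*11) = 1/((4 + (100/234 + 115/(-138)))*11) = 1/((4 + (100*(1/234) + 115*(-1/138)))*11) = 1/((4 + (50/117 - 5/6))*11) = 1/((4 - 95/234)*11) = 1/((841/234)*11) = 1/(9251/234) = 234/9251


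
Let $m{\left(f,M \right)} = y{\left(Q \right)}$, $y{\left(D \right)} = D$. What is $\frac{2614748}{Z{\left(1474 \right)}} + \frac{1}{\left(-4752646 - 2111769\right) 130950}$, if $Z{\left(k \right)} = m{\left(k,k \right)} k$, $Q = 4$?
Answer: $\frac{146899017539837069}{331242860656125} \approx 443.48$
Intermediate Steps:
$m{\left(f,M \right)} = 4$
$Z{\left(k \right)} = 4 k$
$\frac{2614748}{Z{\left(1474 \right)}} + \frac{1}{\left(-4752646 - 2111769\right) 130950} = \frac{2614748}{4 \cdot 1474} + \frac{1}{\left(-4752646 - 2111769\right) 130950} = \frac{2614748}{5896} + \frac{1}{-6864415} \cdot \frac{1}{130950} = 2614748 \cdot \frac{1}{5896} - \frac{1}{898895144250} = \frac{653687}{1474} - \frac{1}{898895144250} = \frac{146899017539837069}{331242860656125}$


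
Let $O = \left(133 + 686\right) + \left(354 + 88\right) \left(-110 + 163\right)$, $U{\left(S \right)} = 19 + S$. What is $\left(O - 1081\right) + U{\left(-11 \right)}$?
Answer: $23172$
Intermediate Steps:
$O = 24245$ ($O = 819 + 442 \cdot 53 = 819 + 23426 = 24245$)
$\left(O - 1081\right) + U{\left(-11 \right)} = \left(24245 - 1081\right) + \left(19 - 11\right) = 23164 + 8 = 23172$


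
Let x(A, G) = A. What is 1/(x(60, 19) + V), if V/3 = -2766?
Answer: -1/8238 ≈ -0.00012139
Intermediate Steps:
V = -8298 (V = 3*(-2766) = -8298)
1/(x(60, 19) + V) = 1/(60 - 8298) = 1/(-8238) = -1/8238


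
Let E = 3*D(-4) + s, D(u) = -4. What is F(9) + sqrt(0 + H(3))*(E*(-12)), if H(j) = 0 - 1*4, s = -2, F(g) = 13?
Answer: 13 + 336*I ≈ 13.0 + 336.0*I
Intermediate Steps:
H(j) = -4 (H(j) = 0 - 4 = -4)
E = -14 (E = 3*(-4) - 2 = -12 - 2 = -14)
F(9) + sqrt(0 + H(3))*(E*(-12)) = 13 + sqrt(0 - 4)*(-14*(-12)) = 13 + sqrt(-4)*168 = 13 + (2*I)*168 = 13 + 336*I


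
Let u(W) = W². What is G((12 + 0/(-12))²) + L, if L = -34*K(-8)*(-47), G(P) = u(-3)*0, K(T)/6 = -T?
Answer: 76704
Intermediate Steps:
K(T) = -6*T (K(T) = 6*(-T) = -6*T)
G(P) = 0 (G(P) = (-3)²*0 = 9*0 = 0)
L = 76704 (L = -(-204)*(-8)*(-47) = -34*48*(-47) = -1632*(-47) = 76704)
G((12 + 0/(-12))²) + L = 0 + 76704 = 76704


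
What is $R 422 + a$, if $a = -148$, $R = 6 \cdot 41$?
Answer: $103664$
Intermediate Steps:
$R = 246$
$R 422 + a = 246 \cdot 422 - 148 = 103812 - 148 = 103664$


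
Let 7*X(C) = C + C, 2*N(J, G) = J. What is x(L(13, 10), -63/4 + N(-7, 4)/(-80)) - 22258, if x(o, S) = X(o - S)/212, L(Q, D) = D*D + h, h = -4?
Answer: -2642451887/118720 ≈ -22258.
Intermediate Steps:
L(Q, D) = -4 + D² (L(Q, D) = D*D - 4 = D² - 4 = -4 + D²)
N(J, G) = J/2
X(C) = 2*C/7 (X(C) = (C + C)/7 = (2*C)/7 = 2*C/7)
x(o, S) = -S/742 + o/742 (x(o, S) = (2*(o - S)/7)/212 = (-2*S/7 + 2*o/7)*(1/212) = -S/742 + o/742)
x(L(13, 10), -63/4 + N(-7, 4)/(-80)) - 22258 = (-(-63/4 + ((½)*(-7))/(-80))/742 + (-4 + 10²)/742) - 22258 = (-(-63*¼ - 7/2*(-1/80))/742 + (-4 + 100)/742) - 22258 = (-(-63/4 + 7/160)/742 + (1/742)*96) - 22258 = (-1/742*(-2513/160) + 48/371) - 22258 = (359/16960 + 48/371) - 22258 = 17873/118720 - 22258 = -2642451887/118720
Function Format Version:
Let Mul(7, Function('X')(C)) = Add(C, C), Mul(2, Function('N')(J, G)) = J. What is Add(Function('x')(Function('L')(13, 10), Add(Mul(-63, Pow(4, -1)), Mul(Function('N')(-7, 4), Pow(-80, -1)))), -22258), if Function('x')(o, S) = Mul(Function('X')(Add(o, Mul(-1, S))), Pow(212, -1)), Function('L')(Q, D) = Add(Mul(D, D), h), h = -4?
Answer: Rational(-2642451887, 118720) ≈ -22258.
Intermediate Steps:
Function('L')(Q, D) = Add(-4, Pow(D, 2)) (Function('L')(Q, D) = Add(Mul(D, D), -4) = Add(Pow(D, 2), -4) = Add(-4, Pow(D, 2)))
Function('N')(J, G) = Mul(Rational(1, 2), J)
Function('X')(C) = Mul(Rational(2, 7), C) (Function('X')(C) = Mul(Rational(1, 7), Add(C, C)) = Mul(Rational(1, 7), Mul(2, C)) = Mul(Rational(2, 7), C))
Function('x')(o, S) = Add(Mul(Rational(-1, 742), S), Mul(Rational(1, 742), o)) (Function('x')(o, S) = Mul(Mul(Rational(2, 7), Add(o, Mul(-1, S))), Pow(212, -1)) = Mul(Add(Mul(Rational(-2, 7), S), Mul(Rational(2, 7), o)), Rational(1, 212)) = Add(Mul(Rational(-1, 742), S), Mul(Rational(1, 742), o)))
Add(Function('x')(Function('L')(13, 10), Add(Mul(-63, Pow(4, -1)), Mul(Function('N')(-7, 4), Pow(-80, -1)))), -22258) = Add(Add(Mul(Rational(-1, 742), Add(Mul(-63, Pow(4, -1)), Mul(Mul(Rational(1, 2), -7), Pow(-80, -1)))), Mul(Rational(1, 742), Add(-4, Pow(10, 2)))), -22258) = Add(Add(Mul(Rational(-1, 742), Add(Mul(-63, Rational(1, 4)), Mul(Rational(-7, 2), Rational(-1, 80)))), Mul(Rational(1, 742), Add(-4, 100))), -22258) = Add(Add(Mul(Rational(-1, 742), Add(Rational(-63, 4), Rational(7, 160))), Mul(Rational(1, 742), 96)), -22258) = Add(Add(Mul(Rational(-1, 742), Rational(-2513, 160)), Rational(48, 371)), -22258) = Add(Add(Rational(359, 16960), Rational(48, 371)), -22258) = Add(Rational(17873, 118720), -22258) = Rational(-2642451887, 118720)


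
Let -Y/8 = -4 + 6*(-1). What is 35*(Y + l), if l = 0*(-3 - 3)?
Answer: 2800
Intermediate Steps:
l = 0 (l = 0*(-6) = 0)
Y = 80 (Y = -8*(-4 + 6*(-1)) = -8*(-4 - 6) = -8*(-10) = 80)
35*(Y + l) = 35*(80 + 0) = 35*80 = 2800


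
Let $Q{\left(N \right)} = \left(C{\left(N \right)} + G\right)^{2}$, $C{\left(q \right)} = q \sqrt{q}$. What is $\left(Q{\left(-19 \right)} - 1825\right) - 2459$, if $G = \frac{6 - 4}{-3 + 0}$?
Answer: $- \frac{100283}{9} + \frac{76 i \sqrt{19}}{3} \approx -11143.0 + 110.43 i$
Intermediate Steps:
$C{\left(q \right)} = q^{\frac{3}{2}}$
$G = - \frac{2}{3}$ ($G = \frac{2}{-3} = 2 \left(- \frac{1}{3}\right) = - \frac{2}{3} \approx -0.66667$)
$Q{\left(N \right)} = \left(- \frac{2}{3} + N^{\frac{3}{2}}\right)^{2}$ ($Q{\left(N \right)} = \left(N^{\frac{3}{2}} - \frac{2}{3}\right)^{2} = \left(- \frac{2}{3} + N^{\frac{3}{2}}\right)^{2}$)
$\left(Q{\left(-19 \right)} - 1825\right) - 2459 = \left(\frac{\left(-2 + 3 \left(-19\right)^{\frac{3}{2}}\right)^{2}}{9} - 1825\right) - 2459 = \left(\frac{\left(-2 + 3 \left(- 19 i \sqrt{19}\right)\right)^{2}}{9} - 1825\right) - 2459 = \left(\frac{\left(-2 - 57 i \sqrt{19}\right)^{2}}{9} - 1825\right) - 2459 = \left(-1825 + \frac{\left(-2 - 57 i \sqrt{19}\right)^{2}}{9}\right) - 2459 = -4284 + \frac{\left(-2 - 57 i \sqrt{19}\right)^{2}}{9}$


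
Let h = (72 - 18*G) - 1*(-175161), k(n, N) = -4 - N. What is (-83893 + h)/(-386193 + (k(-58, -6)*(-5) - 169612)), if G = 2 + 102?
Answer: -89468/555815 ≈ -0.16097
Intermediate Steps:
G = 104
h = 173361 (h = (72 - 18*104) - 1*(-175161) = (72 - 1872) + 175161 = -1800 + 175161 = 173361)
(-83893 + h)/(-386193 + (k(-58, -6)*(-5) - 169612)) = (-83893 + 173361)/(-386193 + ((-4 - 1*(-6))*(-5) - 169612)) = 89468/(-386193 + ((-4 + 6)*(-5) - 169612)) = 89468/(-386193 + (2*(-5) - 169612)) = 89468/(-386193 + (-10 - 169612)) = 89468/(-386193 - 169622) = 89468/(-555815) = 89468*(-1/555815) = -89468/555815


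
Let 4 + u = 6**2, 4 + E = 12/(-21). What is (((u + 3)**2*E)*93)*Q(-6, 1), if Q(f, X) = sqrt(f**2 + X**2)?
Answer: -520800*sqrt(37) ≈ -3.1679e+6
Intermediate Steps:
E = -32/7 (E = -4 + 12/(-21) = -4 + 12*(-1/21) = -4 - 4/7 = -32/7 ≈ -4.5714)
u = 32 (u = -4 + 6**2 = -4 + 36 = 32)
Q(f, X) = sqrt(X**2 + f**2)
(((u + 3)**2*E)*93)*Q(-6, 1) = (((32 + 3)**2*(-32/7))*93)*sqrt(1**2 + (-6)**2) = ((35**2*(-32/7))*93)*sqrt(1 + 36) = ((1225*(-32/7))*93)*sqrt(37) = (-5600*93)*sqrt(37) = -520800*sqrt(37)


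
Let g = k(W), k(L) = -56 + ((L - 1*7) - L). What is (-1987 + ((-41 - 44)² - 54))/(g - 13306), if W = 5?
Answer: -5184/13369 ≈ -0.38776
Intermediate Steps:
k(L) = -63 (k(L) = -56 + ((L - 7) - L) = -56 + ((-7 + L) - L) = -56 - 7 = -63)
g = -63
(-1987 + ((-41 - 44)² - 54))/(g - 13306) = (-1987 + ((-41 - 44)² - 54))/(-63 - 13306) = (-1987 + ((-85)² - 54))/(-13369) = (-1987 + (7225 - 54))*(-1/13369) = (-1987 + 7171)*(-1/13369) = 5184*(-1/13369) = -5184/13369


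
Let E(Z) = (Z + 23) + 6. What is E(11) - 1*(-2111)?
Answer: 2151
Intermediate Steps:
E(Z) = 29 + Z (E(Z) = (23 + Z) + 6 = 29 + Z)
E(11) - 1*(-2111) = (29 + 11) - 1*(-2111) = 40 + 2111 = 2151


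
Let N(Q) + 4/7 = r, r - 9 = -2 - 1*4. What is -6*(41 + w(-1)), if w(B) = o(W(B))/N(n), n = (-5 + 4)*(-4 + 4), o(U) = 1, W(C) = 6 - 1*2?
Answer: -4224/17 ≈ -248.47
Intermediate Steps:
W(C) = 4 (W(C) = 6 - 2 = 4)
r = 3 (r = 9 + (-2 - 1*4) = 9 + (-2 - 4) = 9 - 6 = 3)
n = 0 (n = -1*0 = 0)
N(Q) = 17/7 (N(Q) = -4/7 + 3 = 17/7)
w(B) = 7/17 (w(B) = 1/(17/7) = 1*(7/17) = 7/17)
-6*(41 + w(-1)) = -6*(41 + 7/17) = -6*704/17 = -4224/17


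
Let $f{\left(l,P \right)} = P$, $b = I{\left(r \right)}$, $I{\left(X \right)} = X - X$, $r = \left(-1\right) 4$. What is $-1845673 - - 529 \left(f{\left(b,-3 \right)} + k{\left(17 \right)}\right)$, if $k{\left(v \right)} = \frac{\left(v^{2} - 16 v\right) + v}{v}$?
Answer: $-1846202$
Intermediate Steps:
$r = -4$
$I{\left(X \right)} = 0$
$k{\left(v \right)} = \frac{v^{2} - 15 v}{v}$
$b = 0$
$-1845673 - - 529 \left(f{\left(b,-3 \right)} + k{\left(17 \right)}\right) = -1845673 - - 529 \left(-3 + \left(-15 + 17\right)\right) = -1845673 - - 529 \left(-3 + 2\right) = -1845673 - \left(-529\right) \left(-1\right) = -1845673 - 529 = -1846202$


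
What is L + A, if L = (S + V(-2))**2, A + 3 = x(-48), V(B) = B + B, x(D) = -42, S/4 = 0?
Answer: -29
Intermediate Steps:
S = 0 (S = 4*0 = 0)
V(B) = 2*B
A = -45 (A = -3 - 42 = -45)
L = 16 (L = (0 + 2*(-2))**2 = (0 - 4)**2 = (-4)**2 = 16)
L + A = 16 - 45 = -29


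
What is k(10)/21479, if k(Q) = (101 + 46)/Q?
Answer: 147/214790 ≈ 0.00068439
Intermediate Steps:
k(Q) = 147/Q
k(10)/21479 = (147/10)/21479 = (147*(⅒))*(1/21479) = (147/10)*(1/21479) = 147/214790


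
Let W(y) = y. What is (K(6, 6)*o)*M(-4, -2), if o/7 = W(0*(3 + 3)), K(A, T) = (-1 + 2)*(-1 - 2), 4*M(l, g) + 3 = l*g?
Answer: 0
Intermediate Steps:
M(l, g) = -3/4 + g*l/4 (M(l, g) = -3/4 + (l*g)/4 = -3/4 + (g*l)/4 = -3/4 + g*l/4)
K(A, T) = -3 (K(A, T) = 1*(-3) = -3)
o = 0 (o = 7*(0*(3 + 3)) = 7*(0*6) = 7*0 = 0)
(K(6, 6)*o)*M(-4, -2) = (-3*0)*(-3/4 + (1/4)*(-2)*(-4)) = 0*(-3/4 + 2) = 0*(5/4) = 0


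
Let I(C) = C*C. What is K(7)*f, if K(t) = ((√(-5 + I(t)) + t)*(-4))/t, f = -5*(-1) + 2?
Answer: -28 - 8*√11 ≈ -54.533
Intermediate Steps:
I(C) = C²
f = 7 (f = 5 + 2 = 7)
K(t) = (-4*t - 4*√(-5 + t²))/t (K(t) = ((√(-5 + t²) + t)*(-4))/t = ((t + √(-5 + t²))*(-4))/t = (-4*t - 4*√(-5 + t²))/t)
K(7)*f = (-4 - 4*√(-5 + 7²)/7)*7 = (-4 - 4*⅐*√(-5 + 49))*7 = (-4 - 4*⅐*√44)*7 = (-4 - 4*⅐*2*√11)*7 = (-4 - 8*√11/7)*7 = -28 - 8*√11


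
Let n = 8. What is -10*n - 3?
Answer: -83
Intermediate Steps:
-10*n - 3 = -10*8 - 3 = -80 - 3 = -83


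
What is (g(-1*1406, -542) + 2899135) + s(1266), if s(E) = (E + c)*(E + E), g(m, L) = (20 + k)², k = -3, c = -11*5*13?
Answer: 4294556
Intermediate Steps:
c = -715 (c = -55*13 = -715)
g(m, L) = 289 (g(m, L) = (20 - 3)² = 17² = 289)
s(E) = 2*E*(-715 + E) (s(E) = (E - 715)*(E + E) = (-715 + E)*(2*E) = 2*E*(-715 + E))
(g(-1*1406, -542) + 2899135) + s(1266) = (289 + 2899135) + 2*1266*(-715 + 1266) = 2899424 + 2*1266*551 = 2899424 + 1395132 = 4294556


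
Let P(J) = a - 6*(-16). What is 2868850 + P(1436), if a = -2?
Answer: 2868944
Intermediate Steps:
P(J) = 94 (P(J) = -2 - 6*(-16) = -2 + 96 = 94)
2868850 + P(1436) = 2868850 + 94 = 2868944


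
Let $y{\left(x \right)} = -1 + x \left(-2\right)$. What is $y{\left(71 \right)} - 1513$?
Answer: $-1656$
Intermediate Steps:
$y{\left(x \right)} = -1 - 2 x$
$y{\left(71 \right)} - 1513 = \left(-1 - 142\right) - 1513 = -143 - 1513 = -1656$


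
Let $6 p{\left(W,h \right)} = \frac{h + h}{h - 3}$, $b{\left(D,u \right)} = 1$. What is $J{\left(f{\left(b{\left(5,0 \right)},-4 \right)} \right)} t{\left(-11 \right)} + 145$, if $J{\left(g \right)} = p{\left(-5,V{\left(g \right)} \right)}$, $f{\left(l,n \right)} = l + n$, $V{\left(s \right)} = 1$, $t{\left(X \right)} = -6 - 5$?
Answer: $\frac{881}{6} \approx 146.83$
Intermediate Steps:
$t{\left(X \right)} = -11$ ($t{\left(X \right)} = -6 - 5 = -11$)
$p{\left(W,h \right)} = \frac{h}{3 \left(-3 + h\right)}$ ($p{\left(W,h \right)} = \frac{\left(h + h\right) \frac{1}{h - 3}}{6} = \frac{2 h \frac{1}{-3 + h}}{6} = \frac{h}{3 \left(-3 + h\right)}$)
$J{\left(g \right)} = - \frac{1}{6}$ ($J{\left(g \right)} = \frac{1}{3} \cdot 1 \frac{1}{-3 + 1} = \frac{1}{3} \cdot 1 \frac{1}{-2} = \frac{1}{3} \cdot 1 \left(- \frac{1}{2}\right) = - \frac{1}{6}$)
$J{\left(f{\left(b{\left(5,0 \right)},-4 \right)} \right)} t{\left(-11 \right)} + 145 = \left(- \frac{1}{6}\right) \left(-11\right) + 145 = \frac{11}{6} + 145 = \frac{881}{6}$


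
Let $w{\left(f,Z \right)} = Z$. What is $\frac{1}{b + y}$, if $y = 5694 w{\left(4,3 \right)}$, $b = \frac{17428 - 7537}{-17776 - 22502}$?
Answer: $\frac{1918}{32762805} \approx 5.8542 \cdot 10^{-5}$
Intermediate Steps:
$b = - \frac{471}{1918}$ ($b = \frac{9891}{-40278} = 9891 \left(- \frac{1}{40278}\right) = - \frac{471}{1918} \approx -0.24557$)
$y = 17082$ ($y = 5694 \cdot 3 = 17082$)
$\frac{1}{b + y} = \frac{1}{- \frac{471}{1918} + 17082} = \frac{1}{\frac{32762805}{1918}} = \frac{1918}{32762805}$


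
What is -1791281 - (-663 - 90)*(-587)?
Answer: -2233292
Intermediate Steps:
-1791281 - (-663 - 90)*(-587) = -1791281 - (-753)*(-587) = -1791281 - 1*442011 = -1791281 - 442011 = -2233292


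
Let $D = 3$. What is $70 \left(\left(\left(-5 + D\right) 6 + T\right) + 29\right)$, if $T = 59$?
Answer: $5320$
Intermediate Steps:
$70 \left(\left(\left(-5 + D\right) 6 + T\right) + 29\right) = 70 \left(\left(\left(-5 + 3\right) 6 + 59\right) + 29\right) = 70 \left(\left(\left(-2\right) 6 + 59\right) + 29\right) = 70 \left(\left(-12 + 59\right) + 29\right) = 70 \left(47 + 29\right) = 70 \cdot 76 = 5320$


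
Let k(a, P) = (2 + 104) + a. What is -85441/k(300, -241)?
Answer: -85441/406 ≈ -210.45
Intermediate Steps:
k(a, P) = 106 + a
-85441/k(300, -241) = -85441/(106 + 300) = -85441/406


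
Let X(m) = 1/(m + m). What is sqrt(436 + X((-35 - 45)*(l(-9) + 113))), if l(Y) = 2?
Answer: sqrt(369030354)/920 ≈ 20.881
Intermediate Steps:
X(m) = 1/(2*m)
sqrt(436 + X((-35 - 45)*(l(-9) + 113))) = sqrt(436 + 1/(2*(((-35 - 45)*(2 + 113))))) = sqrt(436 + 1/(2*((-80*115)))) = sqrt(436 + (1/2)/(-9200)) = sqrt(436 + (1/2)*(-1/9200)) = sqrt(436 - 1/18400) = sqrt(8022399/18400) = sqrt(369030354)/920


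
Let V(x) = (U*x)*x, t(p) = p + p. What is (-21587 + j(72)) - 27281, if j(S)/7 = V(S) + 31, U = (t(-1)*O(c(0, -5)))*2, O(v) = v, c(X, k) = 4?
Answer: -629259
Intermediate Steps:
t(p) = 2*p
U = -16 (U = ((2*(-1))*4)*2 = -2*4*2 = -8*2 = -16)
V(x) = -16*x² (V(x) = (-16*x)*x = -16*x²)
j(S) = 217 - 112*S² (j(S) = 7*(-16*S² + 31) = 7*(31 - 16*S²) = 217 - 112*S²)
(-21587 + j(72)) - 27281 = (-21587 + (217 - 112*72²)) - 27281 = (-21587 + (217 - 112*5184)) - 27281 = (-21587 + (217 - 580608)) - 27281 = (-21587 - 580391) - 27281 = -601978 - 27281 = -629259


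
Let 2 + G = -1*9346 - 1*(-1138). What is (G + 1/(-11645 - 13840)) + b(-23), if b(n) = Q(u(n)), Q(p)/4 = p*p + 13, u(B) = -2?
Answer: -207498871/25485 ≈ -8142.0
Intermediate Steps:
Q(p) = 52 + 4*p² (Q(p) = 4*(p*p + 13) = 4*(p² + 13) = 4*(13 + p²) = 52 + 4*p²)
b(n) = 68 (b(n) = 52 + 4*(-2)² = 52 + 4*4 = 52 + 16 = 68)
G = -8210 (G = -2 + (-1*9346 - 1*(-1138)) = -2 + (-9346 + 1138) = -2 - 8208 = -8210)
(G + 1/(-11645 - 13840)) + b(-23) = (-8210 + 1/(-11645 - 13840)) + 68 = (-8210 + 1/(-25485)) + 68 = (-8210 - 1/25485) + 68 = -209231851/25485 + 68 = -207498871/25485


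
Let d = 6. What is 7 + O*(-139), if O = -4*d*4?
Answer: 13351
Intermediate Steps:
O = -96 (O = -4*6*4 = -24*4 = -96)
7 + O*(-139) = 7 - 96*(-139) = 7 + 13344 = 13351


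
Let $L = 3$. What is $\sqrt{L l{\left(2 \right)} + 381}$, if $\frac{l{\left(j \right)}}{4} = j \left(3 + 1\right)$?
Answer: $3 \sqrt{53} \approx 21.84$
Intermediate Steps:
$l{\left(j \right)} = 16 j$ ($l{\left(j \right)} = 4 j \left(3 + 1\right) = 4 j 4 = 4 \cdot 4 j = 16 j$)
$\sqrt{L l{\left(2 \right)} + 381} = \sqrt{3 \cdot 16 \cdot 2 + 381} = \sqrt{3 \cdot 32 + 381} = \sqrt{96 + 381} = \sqrt{477} = 3 \sqrt{53}$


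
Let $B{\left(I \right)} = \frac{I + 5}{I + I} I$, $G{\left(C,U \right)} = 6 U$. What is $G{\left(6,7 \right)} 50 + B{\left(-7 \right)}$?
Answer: $2099$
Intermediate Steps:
$B{\left(I \right)} = \frac{5}{2} + \frac{I}{2}$ ($B{\left(I \right)} = \frac{5 + I}{2 I} I = \frac{5}{2} + \frac{I}{2}$)
$G{\left(6,7 \right)} 50 + B{\left(-7 \right)} = 6 \cdot 7 \cdot 50 + \left(\frac{5}{2} + \frac{1}{2} \left(-7\right)\right) = 42 \cdot 50 + \left(\frac{5}{2} - \frac{7}{2}\right) = 2100 - 1 = 2099$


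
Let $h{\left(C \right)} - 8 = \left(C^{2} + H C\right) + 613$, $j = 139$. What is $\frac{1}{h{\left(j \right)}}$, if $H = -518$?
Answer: $- \frac{1}{52060} \approx -1.9209 \cdot 10^{-5}$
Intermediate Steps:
$h{\left(C \right)} = 621 + C^{2} - 518 C$ ($h{\left(C \right)} = 8 + \left(\left(C^{2} - 518 C\right) + 613\right) = 8 + \left(613 + C^{2} - 518 C\right) = 621 + C^{2} - 518 C$)
$\frac{1}{h{\left(j \right)}} = \frac{1}{621 + 139^{2} - 72002} = \frac{1}{621 + 19321 - 72002} = \frac{1}{-52060} = - \frac{1}{52060}$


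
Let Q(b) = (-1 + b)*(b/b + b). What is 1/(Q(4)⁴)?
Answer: 1/50625 ≈ 1.9753e-5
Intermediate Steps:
Q(b) = (1 + b)*(-1 + b) (Q(b) = (-1 + b)*(1 + b) = (1 + b)*(-1 + b))
1/(Q(4)⁴) = 1/((-1 + 4²)⁴) = 1/((-1 + 16)⁴) = 1/(15⁴) = 1/50625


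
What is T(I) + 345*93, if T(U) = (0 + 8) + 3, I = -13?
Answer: 32096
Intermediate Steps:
T(U) = 11 (T(U) = 8 + 3 = 11)
T(I) + 345*93 = 11 + 345*93 = 11 + 32085 = 32096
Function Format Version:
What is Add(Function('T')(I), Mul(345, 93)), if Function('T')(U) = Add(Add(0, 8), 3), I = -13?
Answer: 32096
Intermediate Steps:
Function('T')(U) = 11 (Function('T')(U) = Add(8, 3) = 11)
Add(Function('T')(I), Mul(345, 93)) = Add(11, Mul(345, 93)) = Add(11, 32085) = 32096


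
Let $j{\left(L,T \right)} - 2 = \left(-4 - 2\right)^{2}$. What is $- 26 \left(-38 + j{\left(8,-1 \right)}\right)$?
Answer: $0$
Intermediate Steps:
$j{\left(L,T \right)} = 38$ ($j{\left(L,T \right)} = 2 + \left(-4 - 2\right)^{2} = 2 + \left(-6\right)^{2} = 2 + 36 = 38$)
$- 26 \left(-38 + j{\left(8,-1 \right)}\right) = - 26 \left(-38 + 38\right) = \left(-26\right) 0 = 0$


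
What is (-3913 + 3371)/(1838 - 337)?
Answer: -542/1501 ≈ -0.36109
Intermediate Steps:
(-3913 + 3371)/(1838 - 337) = -542/1501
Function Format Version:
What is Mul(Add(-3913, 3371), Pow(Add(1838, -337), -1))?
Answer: Rational(-542, 1501) ≈ -0.36109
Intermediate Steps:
Mul(Add(-3913, 3371), Pow(Add(1838, -337), -1)) = Mul(-542, Pow(1501, -1)) = Mul(-542, Rational(1, 1501)) = Rational(-542, 1501)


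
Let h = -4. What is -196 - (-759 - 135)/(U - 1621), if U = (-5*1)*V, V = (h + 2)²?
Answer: -107510/547 ≈ -196.54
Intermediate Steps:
V = 4 (V = (-4 + 2)² = (-2)² = 4)
U = -20 (U = -5*1*4 = -5*4 = -20)
-196 - (-759 - 135)/(U - 1621) = -196 - (-759 - 135)/(-20 - 1621) = -196 - (-894)/(-1641) = -196 - (-894)*(-1)/1641 = -196 - 1*298/547 = -196 - 298/547 = -107510/547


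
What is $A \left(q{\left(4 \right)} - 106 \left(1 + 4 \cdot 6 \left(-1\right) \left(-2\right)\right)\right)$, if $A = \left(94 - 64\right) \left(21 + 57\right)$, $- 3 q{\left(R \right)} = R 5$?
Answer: $-12169560$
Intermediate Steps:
$q{\left(R \right)} = - \frac{5 R}{3}$ ($q{\left(R \right)} = - \frac{R 5}{3} = - \frac{5 R}{3}$)
$A = 2340$ ($A = 30 \cdot 78 = 2340$)
$A \left(q{\left(4 \right)} - 106 \left(1 + 4 \cdot 6 \left(-1\right) \left(-2\right)\right)\right) = 2340 \left(\left(- \frac{5}{3}\right) 4 - 106 \left(1 + 4 \cdot 6 \left(-1\right) \left(-2\right)\right)\right) = 2340 \left(- \frac{20}{3} - 106 \left(1 + 4 \left(\left(-6\right) \left(-2\right)\right)\right)\right) = 2340 \left(- \frac{20}{3} - 106 \left(1 + 4 \cdot 12\right)\right) = 2340 \left(- \frac{20}{3} - 106 \left(1 + 48\right)\right) = 2340 \left(- \frac{20}{3} - 5194\right) = 2340 \left(- \frac{15602}{3}\right) = -12169560$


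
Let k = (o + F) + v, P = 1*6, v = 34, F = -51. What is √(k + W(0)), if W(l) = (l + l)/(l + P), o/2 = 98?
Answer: √179 ≈ 13.379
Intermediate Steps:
o = 196 (o = 2*98 = 196)
P = 6
W(l) = 2*l/(6 + l) (W(l) = (l + l)/(l + 6) = (2*l)/(6 + l) = 2*l/(6 + l))
k = 179 (k = (196 - 51) + 34 = 145 + 34 = 179)
√(k + W(0)) = √(179 + 2*0/(6 + 0)) = √(179 + 2*0/6) = √(179 + 2*0*(⅙)) = √(179 + 0) = √179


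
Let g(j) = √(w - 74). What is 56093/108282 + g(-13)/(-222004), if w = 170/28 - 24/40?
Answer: 56093/108282 - 3*I*√37310/15540280 ≈ 0.51803 - 3.7289e-5*I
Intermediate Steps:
w = 383/70 (w = 170*(1/28) - 24*1/40 = 85/14 - ⅗ = 383/70 ≈ 5.4714)
g(j) = 3*I*√37310/70 (g(j) = √(383/70 - 74) = √(-4797/70) = 3*I*√37310/70)
56093/108282 + g(-13)/(-222004) = 56093/108282 + (3*I*√37310/70)/(-222004) = 56093*(1/108282) + (3*I*√37310/70)*(-1/222004) = 56093/108282 - 3*I*√37310/15540280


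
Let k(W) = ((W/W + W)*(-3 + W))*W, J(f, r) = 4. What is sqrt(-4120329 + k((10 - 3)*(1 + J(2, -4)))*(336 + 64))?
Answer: sqrt(12007671) ≈ 3465.2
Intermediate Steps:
k(W) = W*(1 + W)*(-3 + W) (k(W) = ((1 + W)*(-3 + W))*W = W*(1 + W)*(-3 + W))
sqrt(-4120329 + k((10 - 3)*(1 + J(2, -4)))*(336 + 64)) = sqrt(-4120329 + (((10 - 3)*(1 + 4))*(-3 + ((10 - 3)*(1 + 4))**2 - 2*(10 - 3)*(1 + 4)))*(336 + 64)) = sqrt(-4120329 + ((7*5)*(-3 + (7*5)**2 - 14*5))*400) = sqrt(-4120329 + (35*(-3 + 35**2 - 2*35))*400) = sqrt(-4120329 + (35*(-3 + 1225 - 70))*400) = sqrt(-4120329 + (35*1152)*400) = sqrt(-4120329 + 40320*400) = sqrt(-4120329 + 16128000) = sqrt(12007671)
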